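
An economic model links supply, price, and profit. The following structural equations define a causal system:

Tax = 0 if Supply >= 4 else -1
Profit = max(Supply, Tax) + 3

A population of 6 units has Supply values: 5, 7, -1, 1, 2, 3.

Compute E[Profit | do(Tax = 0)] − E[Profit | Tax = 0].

-3

Under do(Tax=0), Tax's equation is replaced by Tax=0 for every unit. Per-unit Profit: 8, 10, 3, 4, 5, 6. Mean = 6.
Conditioning on Tax=0 selects the 2 unit(s) with Supply ∈ {5, 7}. Their Profit values: 8, 10. Mean = 9.
Difference = 6 − 9 = -3.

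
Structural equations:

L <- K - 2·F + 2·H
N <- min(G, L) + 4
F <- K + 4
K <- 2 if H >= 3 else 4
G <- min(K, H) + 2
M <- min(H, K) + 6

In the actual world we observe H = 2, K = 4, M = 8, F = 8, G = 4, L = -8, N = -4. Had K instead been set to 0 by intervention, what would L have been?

Under do(K=0), the mechanism K <- 2 if H >= 3 else 4 is discarded; K is fixed at 0.
F = K + 4  [with K=0]  = 4
L = K - 2·F + 2·H  [with K=0, F=4, H=2]  = -4

-4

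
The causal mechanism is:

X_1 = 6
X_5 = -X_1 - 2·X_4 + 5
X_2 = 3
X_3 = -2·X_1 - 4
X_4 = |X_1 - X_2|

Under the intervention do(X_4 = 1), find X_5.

Intervening sets X_4 = 1 and removes its equation (X_4 = |X_1 - X_2|).
X_5 = -X_1 - 2·X_4 + 5  [with X_1=6, X_4=1]  = -3

-3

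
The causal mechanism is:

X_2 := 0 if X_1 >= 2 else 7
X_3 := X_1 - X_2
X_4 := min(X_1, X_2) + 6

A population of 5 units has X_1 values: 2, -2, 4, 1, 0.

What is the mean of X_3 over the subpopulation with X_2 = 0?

3

Conditioning on X_2=0 selects the 2 unit(s) with X_1 ∈ {2, 4}. Their X_3 values: 2, 4. Mean = 3.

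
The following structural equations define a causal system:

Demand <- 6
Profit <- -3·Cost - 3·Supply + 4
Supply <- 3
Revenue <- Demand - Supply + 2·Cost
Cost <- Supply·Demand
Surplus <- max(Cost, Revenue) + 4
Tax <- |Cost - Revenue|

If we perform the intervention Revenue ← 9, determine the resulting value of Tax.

Intervening sets Revenue = 9 and removes its equation (Revenue <- Demand - Supply + 2·Cost).
Cost = Supply·Demand  [with Supply=3, Demand=6]  = 18
Tax = |Cost - Revenue|  [with Cost=18, Revenue=9]  = 9

9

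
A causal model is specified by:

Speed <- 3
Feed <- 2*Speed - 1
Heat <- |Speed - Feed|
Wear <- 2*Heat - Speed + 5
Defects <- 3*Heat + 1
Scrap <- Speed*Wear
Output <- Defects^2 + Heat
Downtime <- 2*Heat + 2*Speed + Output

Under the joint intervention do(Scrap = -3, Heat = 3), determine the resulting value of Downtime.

115

Setting Scrap = -3, Heat = 3 by intervention discards those variables' equations.
Defects = 3*Heat + 1  [with Heat=3]  = 10
Output = Defects^2 + Heat  [with Defects=10, Heat=3]  = 103
Downtime = 2*Heat + 2*Speed + Output  [with Heat=3, Speed=3, Output=103]  = 115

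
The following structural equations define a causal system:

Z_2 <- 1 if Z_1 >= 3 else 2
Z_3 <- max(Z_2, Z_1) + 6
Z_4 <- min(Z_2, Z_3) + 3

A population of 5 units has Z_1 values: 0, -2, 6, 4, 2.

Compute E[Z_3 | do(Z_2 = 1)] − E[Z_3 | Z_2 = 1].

-2.2

The intervention sets Z_2=1 in all 5 units regardless of Z_1. Recomputing Z_3 per unit gives 7, 7, 12, 10, 8; average 8.8.
Observing Z_2=1 restricts to units where Z_2's equation naturally yields 1: Z_1 ∈ {6, 4}. In that subpopulation Z_3 = 12, 10, mean 11.
Difference = 8.8 − 11 = -2.2.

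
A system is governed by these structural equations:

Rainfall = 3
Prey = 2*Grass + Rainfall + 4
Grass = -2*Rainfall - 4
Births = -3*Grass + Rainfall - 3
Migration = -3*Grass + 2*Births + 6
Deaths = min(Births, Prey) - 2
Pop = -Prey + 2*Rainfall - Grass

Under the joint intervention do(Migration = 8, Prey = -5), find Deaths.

Under do(Migration = 8, Prey = -5), each intervened variable's structural equation is replaced by its fixed value.
Grass = -2*Rainfall - 4  [with Rainfall=3]  = -10
Births = -3*Grass + Rainfall - 3  [with Grass=-10, Rainfall=3]  = 30
Deaths = min(Births, Prey) - 2  [with Births=30, Prey=-5]  = -7

-7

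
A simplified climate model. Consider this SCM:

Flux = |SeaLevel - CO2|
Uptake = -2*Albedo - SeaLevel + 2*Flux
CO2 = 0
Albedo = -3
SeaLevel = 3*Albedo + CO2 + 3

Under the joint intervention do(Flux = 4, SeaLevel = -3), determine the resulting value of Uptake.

The joint intervention fixes Flux = 4, SeaLevel = -3, removing each variable's own equation.
Uptake = -2*Albedo - SeaLevel + 2*Flux  [with Albedo=-3, SeaLevel=-3, Flux=4]  = 17

17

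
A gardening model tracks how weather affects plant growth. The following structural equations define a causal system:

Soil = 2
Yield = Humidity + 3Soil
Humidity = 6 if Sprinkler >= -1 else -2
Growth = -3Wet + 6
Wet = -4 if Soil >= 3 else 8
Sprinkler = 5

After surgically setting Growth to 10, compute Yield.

12

Under do(Growth=10), the mechanism Growth = -3Wet + 6 is discarded; Growth is fixed at 10.
Since Yield is not a descendant of the intervened variable, it is unaffected.
Humidity = 6 if Sprinkler >= -1 else -2  [with Sprinkler=5]  = 6
Yield = Humidity + 3Soil  [with Humidity=6, Soil=2]  = 12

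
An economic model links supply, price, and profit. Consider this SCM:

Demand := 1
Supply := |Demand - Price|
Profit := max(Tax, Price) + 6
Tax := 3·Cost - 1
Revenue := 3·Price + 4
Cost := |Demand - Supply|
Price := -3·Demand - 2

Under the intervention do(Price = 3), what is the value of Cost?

Under do(Price=3), the mechanism Price := -3·Demand - 2 is discarded; Price is fixed at 3.
Supply = |Demand - Price|  [with Demand=1, Price=3]  = 2
Cost = |Demand - Supply|  [with Demand=1, Supply=2]  = 1

1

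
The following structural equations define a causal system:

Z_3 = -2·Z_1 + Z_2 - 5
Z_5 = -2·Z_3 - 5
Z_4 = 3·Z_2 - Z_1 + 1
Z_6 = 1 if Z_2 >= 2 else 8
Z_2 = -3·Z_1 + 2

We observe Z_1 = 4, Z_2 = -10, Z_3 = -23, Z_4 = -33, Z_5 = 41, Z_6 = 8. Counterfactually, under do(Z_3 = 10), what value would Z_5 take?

do(Z_3=10) replaces the equation Z_3 = -2·Z_1 + Z_2 - 5 with the constant Z_3 = 10.
Z_5 = -2·Z_3 - 5  [with Z_3=10]  = -25

-25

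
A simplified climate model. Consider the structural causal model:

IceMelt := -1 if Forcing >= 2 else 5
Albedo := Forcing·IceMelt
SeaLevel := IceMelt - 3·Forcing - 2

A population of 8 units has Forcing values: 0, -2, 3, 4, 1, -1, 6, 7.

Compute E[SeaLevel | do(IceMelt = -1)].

Every unit gets IceMelt=-1 under the intervention. SeaLevel values become -3, 3, -12, -15, -6, 0, -21, -24; E[SeaLevel|do(IceMelt=-1)] = -9.75.

-9.75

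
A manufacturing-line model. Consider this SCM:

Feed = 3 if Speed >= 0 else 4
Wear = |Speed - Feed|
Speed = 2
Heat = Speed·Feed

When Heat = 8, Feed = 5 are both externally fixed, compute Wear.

3

The joint intervention fixes Heat = 8, Feed = 5, removing each variable's own equation.
Wear = |Speed - Feed|  [with Speed=2, Feed=5]  = 3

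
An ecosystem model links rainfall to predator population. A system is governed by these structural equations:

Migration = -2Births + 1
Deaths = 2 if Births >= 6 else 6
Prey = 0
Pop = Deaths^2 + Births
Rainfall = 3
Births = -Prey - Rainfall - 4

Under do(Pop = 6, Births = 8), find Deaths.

2

Under do(Pop = 6, Births = 8), each intervened variable's structural equation is replaced by its fixed value.
Deaths = 2 if Births >= 6 else 6  [with Births=8]  = 2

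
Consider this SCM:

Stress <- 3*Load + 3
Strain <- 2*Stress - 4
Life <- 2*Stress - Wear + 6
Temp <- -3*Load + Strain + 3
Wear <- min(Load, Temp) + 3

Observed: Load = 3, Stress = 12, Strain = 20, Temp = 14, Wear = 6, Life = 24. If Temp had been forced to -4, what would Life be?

Under do(Temp=-4), the mechanism Temp <- -3*Load + Strain + 3 is discarded; Temp is fixed at -4.
Stress = 3*Load + 3  [with Load=3]  = 12
Wear = min(Load, Temp) + 3  [with Load=3, Temp=-4]  = -1
Life = 2*Stress - Wear + 6  [with Stress=12, Wear=-1]  = 31

31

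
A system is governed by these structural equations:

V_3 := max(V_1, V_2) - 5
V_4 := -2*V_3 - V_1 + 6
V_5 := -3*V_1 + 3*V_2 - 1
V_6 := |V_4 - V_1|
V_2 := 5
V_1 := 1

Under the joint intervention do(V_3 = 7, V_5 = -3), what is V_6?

10

Setting V_3 = 7, V_5 = -3 by intervention discards those variables' equations.
V_4 = -2*V_3 - V_1 + 6  [with V_3=7, V_1=1]  = -9
V_6 = |V_4 - V_1|  [with V_4=-9, V_1=1]  = 10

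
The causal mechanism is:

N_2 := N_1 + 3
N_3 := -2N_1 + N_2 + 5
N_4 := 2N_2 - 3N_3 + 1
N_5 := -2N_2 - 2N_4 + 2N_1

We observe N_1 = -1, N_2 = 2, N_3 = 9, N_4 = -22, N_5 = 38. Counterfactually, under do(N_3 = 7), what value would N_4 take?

-16

The intervention breaks the incoming arrows to N_3: N_3 := -2N_1 + N_2 + 5 no longer applies, and N_3 = 7.
N_2 = N_1 + 3  [with N_1=-1]  = 2
N_4 = 2N_2 - 3N_3 + 1  [with N_2=2, N_3=7]  = -16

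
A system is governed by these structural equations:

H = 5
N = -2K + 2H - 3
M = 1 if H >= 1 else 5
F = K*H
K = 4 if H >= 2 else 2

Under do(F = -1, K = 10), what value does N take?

Setting F = -1, K = 10 by intervention discards those variables' equations.
N = -2K + 2H - 3  [with K=10, H=5]  = -13

-13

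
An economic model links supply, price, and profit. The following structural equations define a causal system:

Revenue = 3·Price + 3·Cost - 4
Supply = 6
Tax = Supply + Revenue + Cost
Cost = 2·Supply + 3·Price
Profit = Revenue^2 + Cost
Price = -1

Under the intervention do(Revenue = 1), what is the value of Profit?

10

Under do(Revenue=1), the mechanism Revenue = 3·Price + 3·Cost - 4 is discarded; Revenue is fixed at 1.
Cost = 2·Supply + 3·Price  [with Supply=6, Price=-1]  = 9
Profit = Revenue^2 + Cost  [with Revenue=1, Cost=9]  = 10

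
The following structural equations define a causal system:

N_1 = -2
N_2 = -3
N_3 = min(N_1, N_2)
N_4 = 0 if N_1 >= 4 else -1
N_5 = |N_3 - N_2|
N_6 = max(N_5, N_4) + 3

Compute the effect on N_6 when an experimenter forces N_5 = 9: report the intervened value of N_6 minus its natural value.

The intervention breaks the incoming arrows to N_5: N_5 = |N_3 - N_2| no longer applies, and N_5 = 9.
N_4 = 0 if N_1 >= 4 else -1  [with N_1=-2]  = -1
N_6 = max(N_5, N_4) + 3  [with N_5=9, N_4=-1]  = 12
Without intervention: N_3 = min(N_1, N_2)  [with N_1=-2, N_2=-3]  = -3; N_4 = 0 if N_1 >= 4 else -1  [with N_1=-2]  = -1; N_5 = |N_3 - N_2|  [with N_3=-3, N_2=-3]  = 0; N_6 = max(N_5, N_4) + 3  [with N_5=0, N_4=-1]  = 3.
Change = 12 − 3 = 9.

9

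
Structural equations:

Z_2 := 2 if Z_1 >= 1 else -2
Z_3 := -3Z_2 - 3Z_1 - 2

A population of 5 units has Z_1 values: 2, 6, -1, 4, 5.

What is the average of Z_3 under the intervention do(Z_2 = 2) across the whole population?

-17.6

The intervention sets Z_2=2 in all 5 units regardless of Z_1. Recomputing Z_3 per unit gives -14, -26, -5, -20, -23; average -17.6.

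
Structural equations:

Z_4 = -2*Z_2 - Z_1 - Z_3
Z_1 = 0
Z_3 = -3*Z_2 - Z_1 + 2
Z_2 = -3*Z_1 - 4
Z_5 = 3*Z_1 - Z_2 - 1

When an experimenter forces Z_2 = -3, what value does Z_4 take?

Under do(Z_2=-3), the mechanism Z_2 = -3*Z_1 - 4 is discarded; Z_2 is fixed at -3.
Z_3 = -3*Z_2 - Z_1 + 2  [with Z_2=-3, Z_1=0]  = 11
Z_4 = -2*Z_2 - Z_1 - Z_3  [with Z_2=-3, Z_1=0, Z_3=11]  = -5

-5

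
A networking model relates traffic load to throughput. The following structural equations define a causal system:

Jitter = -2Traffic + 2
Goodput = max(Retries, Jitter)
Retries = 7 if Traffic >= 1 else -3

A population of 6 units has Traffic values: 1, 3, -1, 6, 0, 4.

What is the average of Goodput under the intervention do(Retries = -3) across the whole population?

The intervention sets Retries=-3 in all 6 units regardless of Traffic. Recomputing Goodput per unit gives 0, -3, 4, -3, 2, -3; average -0.5.

-0.5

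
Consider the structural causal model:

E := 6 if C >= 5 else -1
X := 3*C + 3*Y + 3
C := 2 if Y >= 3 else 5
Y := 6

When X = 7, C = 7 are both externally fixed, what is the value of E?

The joint intervention fixes X = 7, C = 7, removing each variable's own equation.
E = 6 if C >= 5 else -1  [with C=7]  = 6

6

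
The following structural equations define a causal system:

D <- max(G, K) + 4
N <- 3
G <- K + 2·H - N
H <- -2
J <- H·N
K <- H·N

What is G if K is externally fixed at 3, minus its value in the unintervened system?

9

The intervention breaks the incoming arrows to K: K <- H·N no longer applies, and K = 3.
G = K + 2·H - N  [with K=3, H=-2, N=3]  = -4
Without intervention: K = H·N  [with H=-2, N=3]  = -6; G = K + 2·H - N  [with K=-6, H=-2, N=3]  = -13.
Change = -4 − (-13) = 9.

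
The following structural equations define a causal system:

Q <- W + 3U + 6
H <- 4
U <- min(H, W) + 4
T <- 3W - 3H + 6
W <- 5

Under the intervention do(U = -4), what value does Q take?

-1

Intervening sets U = -4 and removes its equation (U <- min(H, W) + 4).
Q = W + 3U + 6  [with W=5, U=-4]  = -1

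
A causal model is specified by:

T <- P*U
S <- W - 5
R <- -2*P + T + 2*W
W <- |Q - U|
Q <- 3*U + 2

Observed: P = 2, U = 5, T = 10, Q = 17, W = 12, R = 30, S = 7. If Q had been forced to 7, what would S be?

-3

The intervention breaks the incoming arrows to Q: Q <- 3*U + 2 no longer applies, and Q = 7.
W = |Q - U|  [with Q=7, U=5]  = 2
S = W - 5  [with W=2]  = -3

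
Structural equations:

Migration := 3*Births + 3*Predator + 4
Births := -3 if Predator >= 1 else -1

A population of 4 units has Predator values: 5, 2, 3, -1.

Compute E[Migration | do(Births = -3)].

Every unit gets Births=-3 under the intervention. Migration values become 10, 1, 4, -8; E[Migration|do(Births=-3)] = 1.75.

1.75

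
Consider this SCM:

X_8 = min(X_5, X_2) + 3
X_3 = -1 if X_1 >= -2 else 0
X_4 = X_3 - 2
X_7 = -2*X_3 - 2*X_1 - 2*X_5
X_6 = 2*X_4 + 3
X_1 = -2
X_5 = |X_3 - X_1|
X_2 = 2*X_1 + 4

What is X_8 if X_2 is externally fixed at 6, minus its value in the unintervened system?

1

do(X_2=6) replaces the equation X_2 = 2*X_1 + 4 with the constant X_2 = 6.
X_3 = -1 if X_1 >= -2 else 0  [with X_1=-2]  = -1
X_5 = |X_3 - X_1|  [with X_3=-1, X_1=-2]  = 1
X_8 = min(X_5, X_2) + 3  [with X_5=1, X_2=6]  = 4
Without intervention: X_2 = 2*X_1 + 4  [with X_1=-2]  = 0; X_3 = -1 if X_1 >= -2 else 0  [with X_1=-2]  = -1; X_5 = |X_3 - X_1|  [with X_3=-1, X_1=-2]  = 1; X_8 = min(X_5, X_2) + 3  [with X_5=1, X_2=0]  = 3.
Change = 4 − 3 = 1.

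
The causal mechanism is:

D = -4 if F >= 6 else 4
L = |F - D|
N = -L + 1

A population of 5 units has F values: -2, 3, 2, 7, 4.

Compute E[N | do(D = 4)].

-1.4

Under do(D=4), D's equation is replaced by D=4 for every unit. Per-unit N: -5, 0, -1, -2, 1. Mean = -1.4.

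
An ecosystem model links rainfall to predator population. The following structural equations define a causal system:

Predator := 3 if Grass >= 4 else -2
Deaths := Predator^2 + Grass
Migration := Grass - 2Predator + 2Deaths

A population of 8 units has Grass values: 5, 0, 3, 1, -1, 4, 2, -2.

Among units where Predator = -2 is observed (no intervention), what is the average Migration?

13.5

Observing Predator=-2 restricts to units where Predator's equation naturally yields -2: Grass ∈ {0, 3, 1, -1, 2, -2}. In that subpopulation Migration = 12, 21, 15, 9, 18, 6, mean 13.5.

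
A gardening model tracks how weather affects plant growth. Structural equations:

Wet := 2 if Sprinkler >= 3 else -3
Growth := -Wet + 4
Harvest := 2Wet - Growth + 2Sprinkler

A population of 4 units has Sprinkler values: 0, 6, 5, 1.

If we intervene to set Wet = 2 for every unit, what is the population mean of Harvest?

Under do(Wet=2), Wet's equation is replaced by Wet=2 for every unit. Per-unit Harvest: 2, 14, 12, 4. Mean = 8.

8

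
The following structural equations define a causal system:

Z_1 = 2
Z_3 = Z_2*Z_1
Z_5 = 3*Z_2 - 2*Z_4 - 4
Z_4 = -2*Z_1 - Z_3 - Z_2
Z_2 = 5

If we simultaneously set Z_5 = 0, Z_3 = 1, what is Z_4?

Under do(Z_5 = 0, Z_3 = 1), each intervened variable's structural equation is replaced by its fixed value.
Z_4 = -2*Z_1 - Z_3 - Z_2  [with Z_1=2, Z_3=1, Z_2=5]  = -10

-10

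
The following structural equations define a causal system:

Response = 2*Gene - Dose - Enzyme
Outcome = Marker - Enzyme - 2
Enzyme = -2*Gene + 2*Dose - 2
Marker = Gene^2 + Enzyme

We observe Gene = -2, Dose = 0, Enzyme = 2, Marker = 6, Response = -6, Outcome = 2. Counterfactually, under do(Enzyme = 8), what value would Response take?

-12

do(Enzyme=8) replaces the equation Enzyme = -2*Gene + 2*Dose - 2 with the constant Enzyme = 8.
Response = 2*Gene - Dose - Enzyme  [with Gene=-2, Dose=0, Enzyme=8]  = -12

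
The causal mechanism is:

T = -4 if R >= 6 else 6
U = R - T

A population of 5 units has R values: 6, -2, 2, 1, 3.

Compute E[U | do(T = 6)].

The intervention sets T=6 in all 5 units regardless of R. Recomputing U per unit gives 0, -8, -4, -5, -3; average -4.

-4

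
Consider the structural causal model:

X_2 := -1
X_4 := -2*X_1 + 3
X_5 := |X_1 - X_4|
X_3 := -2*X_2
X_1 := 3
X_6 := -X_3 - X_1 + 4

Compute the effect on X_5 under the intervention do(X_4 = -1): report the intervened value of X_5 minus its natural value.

-2

Intervening sets X_4 = -1 and removes its equation (X_4 := -2*X_1 + 3).
X_5 = |X_1 - X_4|  [with X_1=3, X_4=-1]  = 4
Without intervention: X_4 = -2*X_1 + 3  [with X_1=3]  = -3; X_5 = |X_1 - X_4|  [with X_1=3, X_4=-3]  = 6.
Change = 4 − 6 = -2.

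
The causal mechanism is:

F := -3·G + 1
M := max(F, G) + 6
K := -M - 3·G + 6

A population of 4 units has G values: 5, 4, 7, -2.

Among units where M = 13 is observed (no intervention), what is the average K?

-14.5

Conditioning on M=13 selects the 2 unit(s) with G ∈ {7, -2}. Their K values: -28, -1. Mean = -14.5.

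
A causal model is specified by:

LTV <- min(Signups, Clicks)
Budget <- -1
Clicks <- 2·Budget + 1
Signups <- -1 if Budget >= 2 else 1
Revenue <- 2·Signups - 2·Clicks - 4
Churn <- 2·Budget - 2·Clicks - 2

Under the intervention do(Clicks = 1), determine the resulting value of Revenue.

do(Clicks=1) replaces the equation Clicks <- 2·Budget + 1 with the constant Clicks = 1.
Signups = -1 if Budget >= 2 else 1  [with Budget=-1]  = 1
Revenue = 2·Signups - 2·Clicks - 4  [with Signups=1, Clicks=1]  = -4

-4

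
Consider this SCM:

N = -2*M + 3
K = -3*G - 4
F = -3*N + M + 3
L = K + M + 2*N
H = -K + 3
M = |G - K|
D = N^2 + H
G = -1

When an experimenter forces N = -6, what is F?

do(N=-6) replaces the equation N = -2*M + 3 with the constant N = -6.
K = -3*G - 4  [with G=-1]  = -1
M = |G - K|  [with G=-1, K=-1]  = 0
F = -3*N + M + 3  [with N=-6, M=0]  = 21

21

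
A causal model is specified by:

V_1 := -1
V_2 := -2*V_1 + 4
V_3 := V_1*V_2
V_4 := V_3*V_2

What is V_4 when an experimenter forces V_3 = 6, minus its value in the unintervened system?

The intervention breaks the incoming arrows to V_3: V_3 := V_1*V_2 no longer applies, and V_3 = 6.
V_2 = -2*V_1 + 4  [with V_1=-1]  = 6
V_4 = V_3*V_2  [with V_3=6, V_2=6]  = 36
Without intervention: V_2 = -2*V_1 + 4  [with V_1=-1]  = 6; V_3 = V_1*V_2  [with V_1=-1, V_2=6]  = -6; V_4 = V_3*V_2  [with V_3=-6, V_2=6]  = -36.
Change = 36 − (-36) = 72.

72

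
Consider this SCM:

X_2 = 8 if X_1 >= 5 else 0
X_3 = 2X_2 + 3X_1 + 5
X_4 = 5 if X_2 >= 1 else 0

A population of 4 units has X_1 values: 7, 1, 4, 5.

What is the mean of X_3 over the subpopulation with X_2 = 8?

Conditioning on X_2=8 selects the 2 unit(s) with X_1 ∈ {7, 5}. Their X_3 values: 42, 36. Mean = 39.

39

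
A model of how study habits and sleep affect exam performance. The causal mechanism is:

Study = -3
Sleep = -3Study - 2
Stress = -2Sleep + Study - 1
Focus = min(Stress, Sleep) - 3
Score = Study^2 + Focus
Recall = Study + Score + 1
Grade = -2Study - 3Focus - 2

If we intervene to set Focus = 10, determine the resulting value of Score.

Intervening sets Focus = 10 and removes its equation (Focus = min(Stress, Sleep) - 3).
Score = Study^2 + Focus  [with Study=-3, Focus=10]  = 19

19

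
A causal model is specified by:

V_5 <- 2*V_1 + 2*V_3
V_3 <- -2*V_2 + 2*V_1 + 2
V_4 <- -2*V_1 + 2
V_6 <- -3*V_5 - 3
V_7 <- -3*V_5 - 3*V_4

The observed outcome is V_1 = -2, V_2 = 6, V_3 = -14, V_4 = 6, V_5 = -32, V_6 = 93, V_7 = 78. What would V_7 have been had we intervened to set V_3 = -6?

30

The intervention breaks the incoming arrows to V_3: V_3 <- -2*V_2 + 2*V_1 + 2 no longer applies, and V_3 = -6.
V_4 = -2*V_1 + 2  [with V_1=-2]  = 6
V_5 = 2*V_1 + 2*V_3  [with V_1=-2, V_3=-6]  = -16
V_7 = -3*V_5 - 3*V_4  [with V_5=-16, V_4=6]  = 30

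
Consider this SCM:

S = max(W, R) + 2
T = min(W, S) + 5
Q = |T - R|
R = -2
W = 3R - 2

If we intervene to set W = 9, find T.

Under do(W=9), the mechanism W = 3R - 2 is discarded; W is fixed at 9.
S = max(W, R) + 2  [with W=9, R=-2]  = 11
T = min(W, S) + 5  [with W=9, S=11]  = 14

14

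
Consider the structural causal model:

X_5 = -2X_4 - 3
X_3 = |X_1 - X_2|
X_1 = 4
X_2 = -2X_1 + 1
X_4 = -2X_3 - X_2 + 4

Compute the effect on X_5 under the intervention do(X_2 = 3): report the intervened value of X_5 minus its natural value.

do(X_2=3) replaces the equation X_2 = -2X_1 + 1 with the constant X_2 = 3.
X_3 = |X_1 - X_2|  [with X_1=4, X_2=3]  = 1
X_4 = -2X_3 - X_2 + 4  [with X_3=1, X_2=3]  = -1
X_5 = -2X_4 - 3  [with X_4=-1]  = -1
Without intervention: X_2 = -2X_1 + 1  [with X_1=4]  = -7; X_3 = |X_1 - X_2|  [with X_1=4, X_2=-7]  = 11; X_4 = -2X_3 - X_2 + 4  [with X_3=11, X_2=-7]  = -11; X_5 = -2X_4 - 3  [with X_4=-11]  = 19.
Change = -1 − 19 = -20.

-20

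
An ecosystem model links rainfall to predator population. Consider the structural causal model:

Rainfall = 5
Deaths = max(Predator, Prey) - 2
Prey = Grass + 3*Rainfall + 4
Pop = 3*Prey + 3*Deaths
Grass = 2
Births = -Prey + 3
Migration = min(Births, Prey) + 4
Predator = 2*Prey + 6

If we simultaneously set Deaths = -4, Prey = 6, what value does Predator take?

Under do(Deaths = -4, Prey = 6), each intervened variable's structural equation is replaced by its fixed value.
Predator = 2*Prey + 6  [with Prey=6]  = 18

18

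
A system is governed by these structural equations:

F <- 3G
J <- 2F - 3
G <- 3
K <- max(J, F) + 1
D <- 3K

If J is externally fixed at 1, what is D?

do(J=1) replaces the equation J <- 2F - 3 with the constant J = 1.
F = 3G  [with G=3]  = 9
K = max(J, F) + 1  [with J=1, F=9]  = 10
D = 3K  [with K=10]  = 30

30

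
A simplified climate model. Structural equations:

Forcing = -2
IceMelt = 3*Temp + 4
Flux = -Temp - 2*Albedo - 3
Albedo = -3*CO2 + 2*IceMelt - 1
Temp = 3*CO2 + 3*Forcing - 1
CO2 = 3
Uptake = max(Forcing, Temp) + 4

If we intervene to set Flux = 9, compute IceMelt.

do(Flux=9) replaces the equation Flux = -Temp - 2*Albedo - 3 with the constant Flux = 9.
No directed path runs from Flux to IceMelt, so IceMelt keeps its natural value.
Temp = 3*CO2 + 3*Forcing - 1  [with CO2=3, Forcing=-2]  = 2
IceMelt = 3*Temp + 4  [with Temp=2]  = 10

10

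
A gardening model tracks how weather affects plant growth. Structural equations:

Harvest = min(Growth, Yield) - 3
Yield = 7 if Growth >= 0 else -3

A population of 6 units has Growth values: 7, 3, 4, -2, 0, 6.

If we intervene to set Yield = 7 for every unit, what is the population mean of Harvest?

Under do(Yield=7), Yield's equation is replaced by Yield=7 for every unit. Per-unit Harvest: 4, 0, 1, -5, -3, 3. Mean = 0.

0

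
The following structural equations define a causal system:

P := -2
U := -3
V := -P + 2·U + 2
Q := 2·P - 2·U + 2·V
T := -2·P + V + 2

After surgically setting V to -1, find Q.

0

The intervention breaks the incoming arrows to V: V := -P + 2·U + 2 no longer applies, and V = -1.
Q = 2·P - 2·U + 2·V  [with P=-2, U=-3, V=-1]  = 0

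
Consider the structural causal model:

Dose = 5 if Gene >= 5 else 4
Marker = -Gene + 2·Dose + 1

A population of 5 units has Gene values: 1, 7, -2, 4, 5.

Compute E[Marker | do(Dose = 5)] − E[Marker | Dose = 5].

3

Every unit gets Dose=5 under the intervention. Marker values become 10, 4, 13, 7, 6; E[Marker|do(Dose=5)] = 8.
Observing Dose=5 restricts to units where Dose's equation naturally yields 5: Gene ∈ {7, 5}. In that subpopulation Marker = 4, 6, mean 5.
Difference = 8 − 5 = 3.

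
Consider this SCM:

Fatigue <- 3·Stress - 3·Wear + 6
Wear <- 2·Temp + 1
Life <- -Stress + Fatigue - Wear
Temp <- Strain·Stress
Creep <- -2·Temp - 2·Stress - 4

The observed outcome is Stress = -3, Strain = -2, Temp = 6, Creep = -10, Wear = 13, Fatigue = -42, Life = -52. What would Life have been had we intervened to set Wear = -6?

24

Under do(Wear=-6), the mechanism Wear <- 2·Temp + 1 is discarded; Wear is fixed at -6.
Fatigue = 3·Stress - 3·Wear + 6  [with Stress=-3, Wear=-6]  = 15
Life = -Stress + Fatigue - Wear  [with Stress=-3, Fatigue=15, Wear=-6]  = 24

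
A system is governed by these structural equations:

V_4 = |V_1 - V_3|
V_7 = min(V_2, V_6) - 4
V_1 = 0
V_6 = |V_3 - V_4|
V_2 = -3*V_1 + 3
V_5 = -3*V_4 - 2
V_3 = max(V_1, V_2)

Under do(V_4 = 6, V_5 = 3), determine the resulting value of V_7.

-1

Under do(V_4 = 6, V_5 = 3), each intervened variable's structural equation is replaced by its fixed value.
V_2 = -3*V_1 + 3  [with V_1=0]  = 3
V_3 = max(V_1, V_2)  [with V_1=0, V_2=3]  = 3
V_6 = |V_3 - V_4|  [with V_3=3, V_4=6]  = 3
V_7 = min(V_2, V_6) - 4  [with V_2=3, V_6=3]  = -1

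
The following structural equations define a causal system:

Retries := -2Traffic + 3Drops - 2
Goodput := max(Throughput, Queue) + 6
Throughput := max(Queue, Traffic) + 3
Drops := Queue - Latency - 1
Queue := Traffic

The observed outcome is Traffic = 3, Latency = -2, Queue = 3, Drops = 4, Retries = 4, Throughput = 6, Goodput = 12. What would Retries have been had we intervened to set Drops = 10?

22

Intervening sets Drops = 10 and removes its equation (Drops := Queue - Latency - 1).
Retries = -2Traffic + 3Drops - 2  [with Traffic=3, Drops=10]  = 22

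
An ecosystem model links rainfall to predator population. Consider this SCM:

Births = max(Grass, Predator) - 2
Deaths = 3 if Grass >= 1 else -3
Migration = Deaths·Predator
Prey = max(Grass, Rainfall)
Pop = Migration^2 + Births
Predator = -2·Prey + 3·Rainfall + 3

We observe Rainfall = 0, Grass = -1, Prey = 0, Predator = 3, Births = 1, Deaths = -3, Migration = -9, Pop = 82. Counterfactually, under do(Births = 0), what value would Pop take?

do(Births=0) replaces the equation Births = max(Grass, Predator) - 2 with the constant Births = 0.
Prey = max(Grass, Rainfall)  [with Grass=-1, Rainfall=0]  = 0
Predator = -2·Prey + 3·Rainfall + 3  [with Prey=0, Rainfall=0]  = 3
Deaths = 3 if Grass >= 1 else -3  [with Grass=-1]  = -3
Migration = Deaths·Predator  [with Deaths=-3, Predator=3]  = -9
Pop = Migration^2 + Births  [with Migration=-9, Births=0]  = 81

81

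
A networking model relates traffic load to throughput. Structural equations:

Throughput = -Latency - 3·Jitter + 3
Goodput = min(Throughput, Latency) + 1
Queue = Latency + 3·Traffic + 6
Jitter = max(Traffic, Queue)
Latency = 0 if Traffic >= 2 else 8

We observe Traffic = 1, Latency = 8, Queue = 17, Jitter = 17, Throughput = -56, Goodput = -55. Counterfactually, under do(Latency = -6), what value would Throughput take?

do(Latency=-6) replaces the equation Latency = 0 if Traffic >= 2 else 8 with the constant Latency = -6.
Queue = Latency + 3·Traffic + 6  [with Latency=-6, Traffic=1]  = 3
Jitter = max(Traffic, Queue)  [with Traffic=1, Queue=3]  = 3
Throughput = -Latency - 3·Jitter + 3  [with Latency=-6, Jitter=3]  = 0

0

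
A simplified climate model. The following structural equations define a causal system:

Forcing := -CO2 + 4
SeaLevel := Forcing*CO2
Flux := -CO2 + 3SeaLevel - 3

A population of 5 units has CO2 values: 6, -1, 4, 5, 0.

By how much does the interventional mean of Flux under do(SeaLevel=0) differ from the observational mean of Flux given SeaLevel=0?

-0.8

Under do(SeaLevel=0), SeaLevel's equation is replaced by SeaLevel=0 for every unit. Per-unit Flux: -9, -2, -7, -8, -3. Mean = -5.8.
Conditioning on SeaLevel=0 selects the 2 unit(s) with CO2 ∈ {4, 0}. Their Flux values: -7, -3. Mean = -5.
Difference = -5.8 − (-5) = -0.8.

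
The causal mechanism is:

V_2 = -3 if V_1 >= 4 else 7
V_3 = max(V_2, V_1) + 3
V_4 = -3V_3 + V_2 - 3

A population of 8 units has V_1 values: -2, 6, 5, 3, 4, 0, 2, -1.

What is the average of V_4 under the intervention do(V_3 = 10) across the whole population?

The intervention sets V_3=10 in all 8 units regardless of V_1. Recomputing V_4 per unit gives -26, -36, -36, -26, -36, -26, -26, -26; average -29.75.

-29.75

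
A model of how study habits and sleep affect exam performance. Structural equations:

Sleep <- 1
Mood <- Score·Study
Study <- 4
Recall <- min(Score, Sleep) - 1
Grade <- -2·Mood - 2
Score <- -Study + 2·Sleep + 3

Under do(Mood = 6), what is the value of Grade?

Under do(Mood=6), the mechanism Mood <- Score·Study is discarded; Mood is fixed at 6.
Grade = -2·Mood - 2  [with Mood=6]  = -14

-14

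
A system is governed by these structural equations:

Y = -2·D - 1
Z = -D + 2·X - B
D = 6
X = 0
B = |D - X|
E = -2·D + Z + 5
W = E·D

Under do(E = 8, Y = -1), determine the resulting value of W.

48

Under do(E = 8, Y = -1), each intervened variable's structural equation is replaced by its fixed value.
W = E·D  [with E=8, D=6]  = 48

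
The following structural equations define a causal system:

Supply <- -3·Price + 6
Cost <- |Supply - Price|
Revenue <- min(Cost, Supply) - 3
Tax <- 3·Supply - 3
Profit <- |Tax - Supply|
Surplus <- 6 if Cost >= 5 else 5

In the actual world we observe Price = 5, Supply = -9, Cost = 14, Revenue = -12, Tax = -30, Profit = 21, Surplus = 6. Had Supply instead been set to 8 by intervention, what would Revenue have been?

0

Under do(Supply=8), the mechanism Supply <- -3·Price + 6 is discarded; Supply is fixed at 8.
Cost = |Supply - Price|  [with Supply=8, Price=5]  = 3
Revenue = min(Cost, Supply) - 3  [with Cost=3, Supply=8]  = 0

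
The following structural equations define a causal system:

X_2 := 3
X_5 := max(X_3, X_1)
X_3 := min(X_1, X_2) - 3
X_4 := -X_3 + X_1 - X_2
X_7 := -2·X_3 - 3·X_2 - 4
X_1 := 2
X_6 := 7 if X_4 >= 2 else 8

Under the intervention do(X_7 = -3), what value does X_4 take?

Under do(X_7=-3), the mechanism X_7 := -2·X_3 - 3·X_2 - 4 is discarded; X_7 is fixed at -3.
Since X_4 is not a descendant of the intervened variable, it is unaffected.
X_3 = min(X_1, X_2) - 3  [with X_1=2, X_2=3]  = -1
X_4 = -X_3 + X_1 - X_2  [with X_3=-1, X_1=2, X_2=3]  = 0

0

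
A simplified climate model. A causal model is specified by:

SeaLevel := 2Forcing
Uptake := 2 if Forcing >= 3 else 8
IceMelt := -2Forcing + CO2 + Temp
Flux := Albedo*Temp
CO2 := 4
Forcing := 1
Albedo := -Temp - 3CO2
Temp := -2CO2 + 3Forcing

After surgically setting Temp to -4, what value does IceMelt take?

The intervention breaks the incoming arrows to Temp: Temp := -2CO2 + 3Forcing no longer applies, and Temp = -4.
IceMelt = -2Forcing + CO2 + Temp  [with Forcing=1, CO2=4, Temp=-4]  = -2

-2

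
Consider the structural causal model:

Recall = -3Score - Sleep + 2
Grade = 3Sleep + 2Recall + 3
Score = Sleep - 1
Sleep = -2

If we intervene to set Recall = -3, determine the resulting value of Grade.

The intervention breaks the incoming arrows to Recall: Recall = -3Score - Sleep + 2 no longer applies, and Recall = -3.
Grade = 3Sleep + 2Recall + 3  [with Sleep=-2, Recall=-3]  = -9

-9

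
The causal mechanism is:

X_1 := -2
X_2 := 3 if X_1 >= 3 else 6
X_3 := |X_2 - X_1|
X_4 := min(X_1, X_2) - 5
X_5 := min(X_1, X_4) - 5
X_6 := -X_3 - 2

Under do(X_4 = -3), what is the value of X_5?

Intervening sets X_4 = -3 and removes its equation (X_4 := min(X_1, X_2) - 5).
X_5 = min(X_1, X_4) - 5  [with X_1=-2, X_4=-3]  = -8

-8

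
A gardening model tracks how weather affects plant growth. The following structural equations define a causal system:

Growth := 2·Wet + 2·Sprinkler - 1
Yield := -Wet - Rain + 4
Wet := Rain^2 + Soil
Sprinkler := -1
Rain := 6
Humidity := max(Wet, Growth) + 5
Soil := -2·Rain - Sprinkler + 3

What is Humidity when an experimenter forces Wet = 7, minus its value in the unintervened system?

Under do(Wet=7), the mechanism Wet := Rain^2 + Soil is discarded; Wet is fixed at 7.
Growth = 2·Wet + 2·Sprinkler - 1  [with Wet=7, Sprinkler=-1]  = 11
Humidity = max(Wet, Growth) + 5  [with Wet=7, Growth=11]  = 16
Without intervention: Soil = -2·Rain - Sprinkler + 3  [with Rain=6, Sprinkler=-1]  = -8; Wet = Rain^2 + Soil  [with Rain=6, Soil=-8]  = 28; Growth = 2·Wet + 2·Sprinkler - 1  [with Wet=28, Sprinkler=-1]  = 53; Humidity = max(Wet, Growth) + 5  [with Wet=28, Growth=53]  = 58.
Change = 16 − 58 = -42.

-42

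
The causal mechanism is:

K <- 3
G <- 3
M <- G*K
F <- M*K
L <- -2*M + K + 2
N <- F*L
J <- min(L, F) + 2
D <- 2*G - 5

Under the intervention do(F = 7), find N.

Under do(F=7), the mechanism F <- M*K is discarded; F is fixed at 7.
M = G*K  [with G=3, K=3]  = 9
L = -2*M + K + 2  [with M=9, K=3]  = -13
N = F*L  [with F=7, L=-13]  = -91

-91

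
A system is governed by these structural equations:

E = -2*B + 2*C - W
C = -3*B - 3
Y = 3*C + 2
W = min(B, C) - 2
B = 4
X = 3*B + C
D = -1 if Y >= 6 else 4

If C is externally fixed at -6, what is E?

-12

Under do(C=-6), the mechanism C = -3*B - 3 is discarded; C is fixed at -6.
W = min(B, C) - 2  [with B=4, C=-6]  = -8
E = -2*B + 2*C - W  [with B=4, C=-6, W=-8]  = -12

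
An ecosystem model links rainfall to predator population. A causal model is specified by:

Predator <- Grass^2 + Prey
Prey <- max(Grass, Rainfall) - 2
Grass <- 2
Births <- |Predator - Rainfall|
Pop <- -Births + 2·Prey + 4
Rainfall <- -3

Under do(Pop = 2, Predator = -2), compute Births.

1

Setting Pop = 2, Predator = -2 by intervention discards those variables' equations.
Births = |Predator - Rainfall|  [with Predator=-2, Rainfall=-3]  = 1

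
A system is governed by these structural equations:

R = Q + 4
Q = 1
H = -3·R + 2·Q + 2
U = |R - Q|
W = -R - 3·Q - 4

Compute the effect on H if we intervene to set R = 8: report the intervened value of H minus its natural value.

Under do(R=8), the mechanism R = Q + 4 is discarded; R is fixed at 8.
H = -3·R + 2·Q + 2  [with R=8, Q=1]  = -20
Without intervention: R = Q + 4  [with Q=1]  = 5; H = -3·R + 2·Q + 2  [with R=5, Q=1]  = -11.
Change = -20 − (-11) = -9.

-9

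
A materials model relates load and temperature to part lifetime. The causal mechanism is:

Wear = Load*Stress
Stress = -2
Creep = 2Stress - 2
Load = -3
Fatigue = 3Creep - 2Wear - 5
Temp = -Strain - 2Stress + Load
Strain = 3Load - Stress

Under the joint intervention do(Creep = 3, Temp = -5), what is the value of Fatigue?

Setting Creep = 3, Temp = -5 by intervention discards those variables' equations.
Wear = Load*Stress  [with Load=-3, Stress=-2]  = 6
Fatigue = 3Creep - 2Wear - 5  [with Creep=3, Wear=6]  = -8

-8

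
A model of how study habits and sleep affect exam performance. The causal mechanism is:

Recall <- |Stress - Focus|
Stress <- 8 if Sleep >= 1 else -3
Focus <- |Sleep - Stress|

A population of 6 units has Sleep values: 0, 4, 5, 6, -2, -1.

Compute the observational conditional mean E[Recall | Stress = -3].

Conditioning on Stress=-3 selects the 3 unit(s) with Sleep ∈ {0, -2, -1}. Their Recall values: 6, 4, 5. Mean = 5.

5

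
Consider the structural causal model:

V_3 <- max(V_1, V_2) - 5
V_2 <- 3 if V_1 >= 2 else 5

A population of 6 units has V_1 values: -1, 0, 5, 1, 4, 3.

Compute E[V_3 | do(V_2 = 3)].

The intervention sets V_2=3 in all 6 units regardless of V_1. Recomputing V_3 per unit gives -2, -2, 0, -2, -1, -2; average -1.5.

-1.5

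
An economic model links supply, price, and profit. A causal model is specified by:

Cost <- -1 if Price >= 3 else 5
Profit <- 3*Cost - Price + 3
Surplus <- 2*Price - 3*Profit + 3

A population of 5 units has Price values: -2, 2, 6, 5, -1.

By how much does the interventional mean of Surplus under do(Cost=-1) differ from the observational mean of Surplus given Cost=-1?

-17.5

The intervention sets Cost=-1 in all 5 units regardless of Price. Recomputing Surplus per unit gives -7, 13, 33, 28, -2; average 13.
E[Surplus|Cost=-1] averages over only the 2 units with Cost=-1 (Price = 6, 5): Surplus = 33, 28, mean 30.5.
Difference = 13 − 30.5 = -17.5.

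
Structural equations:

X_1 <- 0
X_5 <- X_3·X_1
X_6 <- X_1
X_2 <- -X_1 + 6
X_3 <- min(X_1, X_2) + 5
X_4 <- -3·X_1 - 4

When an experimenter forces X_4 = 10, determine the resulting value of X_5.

0

Intervening sets X_4 = 10 and removes its equation (X_4 <- -3·X_1 - 4).
No directed path runs from X_4 to X_5, so X_5 keeps its natural value.
X_2 = -X_1 + 6  [with X_1=0]  = 6
X_3 = min(X_1, X_2) + 5  [with X_1=0, X_2=6]  = 5
X_5 = X_3·X_1  [with X_3=5, X_1=0]  = 0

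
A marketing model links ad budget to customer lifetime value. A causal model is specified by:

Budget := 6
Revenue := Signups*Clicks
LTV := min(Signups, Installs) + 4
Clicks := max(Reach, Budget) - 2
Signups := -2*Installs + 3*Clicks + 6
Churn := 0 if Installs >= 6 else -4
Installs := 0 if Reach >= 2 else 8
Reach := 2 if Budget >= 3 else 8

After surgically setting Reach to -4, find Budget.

Under do(Reach=-4), the mechanism Reach := 2 if Budget >= 3 else 8 is discarded; Reach is fixed at -4.
Budget is not downstream of the intervention, so its value is determined by the original equations.

6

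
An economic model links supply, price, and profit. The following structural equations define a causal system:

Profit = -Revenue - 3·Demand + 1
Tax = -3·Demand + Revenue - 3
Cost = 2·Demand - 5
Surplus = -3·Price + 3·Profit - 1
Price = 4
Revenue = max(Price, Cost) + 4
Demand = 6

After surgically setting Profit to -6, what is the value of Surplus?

-31

Intervening sets Profit = -6 and removes its equation (Profit = -Revenue - 3·Demand + 1).
Surplus = -3·Price + 3·Profit - 1  [with Price=4, Profit=-6]  = -31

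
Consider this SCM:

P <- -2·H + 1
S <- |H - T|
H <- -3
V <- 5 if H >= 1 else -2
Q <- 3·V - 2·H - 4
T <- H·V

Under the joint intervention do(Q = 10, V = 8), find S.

21

The joint intervention fixes Q = 10, V = 8, removing each variable's own equation.
T = H·V  [with H=-3, V=8]  = -24
S = |H - T|  [with H=-3, T=-24]  = 21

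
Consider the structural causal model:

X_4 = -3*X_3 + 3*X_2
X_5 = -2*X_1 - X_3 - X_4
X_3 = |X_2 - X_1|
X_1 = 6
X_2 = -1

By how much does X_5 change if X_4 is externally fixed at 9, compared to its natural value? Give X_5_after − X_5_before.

-33

Intervening sets X_4 = 9 and removes its equation (X_4 = -3*X_3 + 3*X_2).
X_3 = |X_2 - X_1|  [with X_2=-1, X_1=6]  = 7
X_5 = -2*X_1 - X_3 - X_4  [with X_1=6, X_3=7, X_4=9]  = -28
Without intervention: X_3 = |X_2 - X_1|  [with X_2=-1, X_1=6]  = 7; X_4 = -3*X_3 + 3*X_2  [with X_3=7, X_2=-1]  = -24; X_5 = -2*X_1 - X_3 - X_4  [with X_1=6, X_3=7, X_4=-24]  = 5.
Change = -28 − 5 = -33.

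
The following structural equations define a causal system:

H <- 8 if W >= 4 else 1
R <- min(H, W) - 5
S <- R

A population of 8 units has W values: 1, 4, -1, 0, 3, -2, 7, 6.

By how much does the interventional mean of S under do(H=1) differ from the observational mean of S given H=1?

0.45

Every unit gets H=1 under the intervention. S values become -4, -4, -6, -5, -4, -7, -4, -4; E[S|do(H=1)] = -4.75.
Observing H=1 restricts to units where H's equation naturally yields 1: W ∈ {1, -1, 0, 3, -2}. In that subpopulation S = -4, -6, -5, -4, -7, mean -5.2.
Difference = -4.75 − (-5.2) = 0.45.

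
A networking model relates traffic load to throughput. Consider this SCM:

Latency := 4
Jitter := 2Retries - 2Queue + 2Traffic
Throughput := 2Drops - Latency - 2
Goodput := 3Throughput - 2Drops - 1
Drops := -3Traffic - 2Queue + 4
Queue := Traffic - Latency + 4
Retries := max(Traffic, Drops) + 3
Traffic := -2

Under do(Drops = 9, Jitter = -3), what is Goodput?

17

Under do(Drops = 9, Jitter = -3), each intervened variable's structural equation is replaced by its fixed value.
Throughput = 2Drops - Latency - 2  [with Drops=9, Latency=4]  = 12
Goodput = 3Throughput - 2Drops - 1  [with Throughput=12, Drops=9]  = 17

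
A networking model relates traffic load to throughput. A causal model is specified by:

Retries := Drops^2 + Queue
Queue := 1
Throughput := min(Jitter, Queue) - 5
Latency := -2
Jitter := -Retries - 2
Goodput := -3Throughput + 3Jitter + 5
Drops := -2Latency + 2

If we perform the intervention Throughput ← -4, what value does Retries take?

37

do(Throughput=-4) replaces the equation Throughput := min(Jitter, Queue) - 5 with the constant Throughput = -4.
No directed path runs from Throughput to Retries, so Retries keeps its natural value.
Drops = -2Latency + 2  [with Latency=-2]  = 6
Retries = Drops^2 + Queue  [with Drops=6, Queue=1]  = 37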